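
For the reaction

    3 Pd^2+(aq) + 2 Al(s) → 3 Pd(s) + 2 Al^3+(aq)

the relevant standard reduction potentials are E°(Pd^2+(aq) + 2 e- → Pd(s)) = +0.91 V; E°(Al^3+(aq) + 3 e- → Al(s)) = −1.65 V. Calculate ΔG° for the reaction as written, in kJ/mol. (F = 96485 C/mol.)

In the reaction as written Pd^2+(aq) is reduced, so the Pd²⁺/Pd couple is the cathode and Al³⁺/Al is the anode.
E°cell = +0.91 − (−1.65) = +2.56 V; balancing electrons gives n = 6.
ΔG° = −nFE°cell = −(6)(96485)(+2.56) J/mol = −1482 kJ/mol.

−1482 kJ/mol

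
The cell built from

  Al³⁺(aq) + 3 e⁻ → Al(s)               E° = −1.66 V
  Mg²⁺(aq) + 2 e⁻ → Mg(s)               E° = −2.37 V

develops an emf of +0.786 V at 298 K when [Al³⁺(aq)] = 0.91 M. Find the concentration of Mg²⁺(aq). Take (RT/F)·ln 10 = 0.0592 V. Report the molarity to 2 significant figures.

0.0025 M

Al³⁺/Al is the cathode (higher E°); E°cell = −1.66 − (−2.37) = +0.71 V with n = 6.
Since E = E° − (0.0592/n)·log Q, log Q = n(E° − E)/0.0592 = −7.703.
For 2 Al³⁺(aq) + 3 Mg(s) → 2 Al(s) + 3 Mg²⁺(aq), the reaction quotient is Q = [Mg²⁺(aq)]^3 / [Al³⁺(aq)]^2.
Substituting the known concentrations and solving, log [Mg²⁺(aq)] = −2.595 and [Mg²⁺(aq)] = 0.0025 M.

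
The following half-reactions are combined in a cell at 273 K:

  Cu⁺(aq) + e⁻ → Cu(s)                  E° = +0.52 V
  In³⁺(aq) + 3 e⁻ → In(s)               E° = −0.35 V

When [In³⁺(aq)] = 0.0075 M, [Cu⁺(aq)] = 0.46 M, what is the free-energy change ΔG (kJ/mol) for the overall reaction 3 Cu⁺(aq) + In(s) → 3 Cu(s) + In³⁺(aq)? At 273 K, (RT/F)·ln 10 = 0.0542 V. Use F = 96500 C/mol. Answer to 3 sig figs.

−258 kJ/mol

With Cu⁺/Cu reduced at the cathode, E°cell = +0.52 − (−0.35) = +0.87 V and n = 3.
The reaction quotient is [In³⁺(aq)] / [Cu⁺(aq)]^3 = 0.0771; by Nernst, E = +0.87 − (0.0542/3)(−1.113) = +0.8901 V.
ΔG = −nFE = −(3)(96500)(+0.8901) J/mol = −258 kJ/mol.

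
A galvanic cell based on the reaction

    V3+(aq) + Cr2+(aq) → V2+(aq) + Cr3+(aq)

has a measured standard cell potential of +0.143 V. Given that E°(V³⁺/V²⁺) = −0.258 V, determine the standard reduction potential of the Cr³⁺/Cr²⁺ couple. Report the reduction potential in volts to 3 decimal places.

In the reaction as written the V³⁺/V²⁺ couple is reduced (cathode) and Cr³⁺/Cr²⁺ is oxidized (anode), so E°cell = E°(V³⁺/V²⁺) − E°(Cr³⁺/Cr²⁺).
E°(Cr³⁺/Cr²⁺) = E°(cathode) − E°cell = −0.258 − (+0.143) = −0.401 V.

−0.401 V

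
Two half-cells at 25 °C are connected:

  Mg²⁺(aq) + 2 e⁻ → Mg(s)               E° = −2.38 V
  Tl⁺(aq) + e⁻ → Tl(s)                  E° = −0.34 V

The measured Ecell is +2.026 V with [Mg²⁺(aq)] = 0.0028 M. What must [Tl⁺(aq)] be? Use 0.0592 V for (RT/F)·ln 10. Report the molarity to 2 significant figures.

With Tl⁺/Tl at the cathode and Mg²⁺/Mg at the anode, E°cell = −0.34 − (−2.38) = +2.04 V (n = 2).
Rearranging E = E° − (0.0592/n)·log Q gives log Q = 2(+2.04 − (+2.026))/0.0592 = 0.473.
For 2 Tl⁺(aq) + Mg(s) → 2 Tl(s) + Mg²⁺(aq), the reaction quotient is Q = [Mg²⁺(aq)] / [Tl⁺(aq)]^2.
Substituting the known concentrations and solving, log [Tl⁺(aq)] = −1.513 and [Tl⁺(aq)] = 0.031 M.

0.031 M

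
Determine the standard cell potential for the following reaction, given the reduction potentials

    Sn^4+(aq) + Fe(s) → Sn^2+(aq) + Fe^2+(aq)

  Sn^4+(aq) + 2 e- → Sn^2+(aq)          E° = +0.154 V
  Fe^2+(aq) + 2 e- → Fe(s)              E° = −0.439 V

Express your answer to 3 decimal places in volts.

+0.593 V

In the reaction as written, Sn^4+(aq) is reduced (cathode) and Fe^2+(aq) is produced by oxidation at the anode.
E°cell = E°(cathode) − E°(anode) = +0.154 − (−0.439) = +0.593 V.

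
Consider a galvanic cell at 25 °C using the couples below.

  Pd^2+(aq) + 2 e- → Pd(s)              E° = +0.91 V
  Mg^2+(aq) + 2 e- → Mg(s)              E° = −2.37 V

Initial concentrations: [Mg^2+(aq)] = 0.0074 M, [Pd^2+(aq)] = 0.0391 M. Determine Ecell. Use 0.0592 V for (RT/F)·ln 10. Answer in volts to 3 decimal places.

+3.301 V

The Pd²⁺/Pd couple has the more positive E°, so it is the cathode; Mg²⁺/Mg is the anode.
E°cell = E°cat − E°an = +0.91 − (−2.37) = +3.28 V; n = 2.
The balanced reaction is Pd^2+(aq) + Mg(s) → Pd(s) + Mg^2+(aq), so Q = [Mg^2+(aq)] / [Pd^2+(aq)] = 0.189 and log Q = −0.723.
By the Nernst equation, E = +3.28 − (0.0592/2)·(−0.723) = +3.301 V.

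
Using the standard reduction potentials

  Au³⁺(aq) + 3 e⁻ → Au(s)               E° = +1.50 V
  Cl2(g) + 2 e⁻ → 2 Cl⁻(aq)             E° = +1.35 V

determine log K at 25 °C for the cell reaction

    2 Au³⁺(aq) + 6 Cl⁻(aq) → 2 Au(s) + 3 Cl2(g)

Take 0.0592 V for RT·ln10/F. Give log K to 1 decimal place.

log K = 15.2

The Au³⁺/Au couple is reduced (cathode); E°cell = +1.50 − (+1.35) = +0.15 V with n = 6.
At equilibrium E = 0, so log K = nE°cell / 0.0592 = (6)(+0.15) / 0.0592 = 15.2.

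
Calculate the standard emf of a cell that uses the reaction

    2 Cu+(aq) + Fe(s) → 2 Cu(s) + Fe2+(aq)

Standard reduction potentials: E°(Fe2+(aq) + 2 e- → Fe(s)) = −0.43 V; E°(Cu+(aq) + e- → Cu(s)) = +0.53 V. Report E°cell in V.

+0.96 V

In the reaction as written, Cu+(aq) is reduced (cathode) and Fe2+(aq) is produced by oxidation at the anode.
E°cell = E°(cathode) − E°(anode) = +0.53 − (−0.43) = +0.96 V.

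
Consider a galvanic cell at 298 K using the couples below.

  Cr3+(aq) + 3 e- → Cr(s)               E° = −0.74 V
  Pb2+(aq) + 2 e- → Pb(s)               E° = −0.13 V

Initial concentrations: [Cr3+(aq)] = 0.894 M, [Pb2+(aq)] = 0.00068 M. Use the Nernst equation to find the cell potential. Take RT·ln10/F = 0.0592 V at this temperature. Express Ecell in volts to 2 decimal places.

Pb²⁺/Pb is reduced (cathode, E° = −0.13 V) and Cr³⁺/Cr is oxidized (anode).
E°cell = E°cat − E°an = −0.13 − (−0.74) = +0.61 V; n = 6.
For the overall reaction 3 Pb2+(aq) + 2 Cr(s) → 3 Pb(s) + 2 Cr3+(aq), Q = [Cr3+(aq)]^2 / [Pb2+(aq)]^3 = 2.54×10^9, giving log Q = 9.405.
By the Nernst equation, E = +0.61 − (0.0592/6)·(9.405) = +0.52 V.

+0.52 V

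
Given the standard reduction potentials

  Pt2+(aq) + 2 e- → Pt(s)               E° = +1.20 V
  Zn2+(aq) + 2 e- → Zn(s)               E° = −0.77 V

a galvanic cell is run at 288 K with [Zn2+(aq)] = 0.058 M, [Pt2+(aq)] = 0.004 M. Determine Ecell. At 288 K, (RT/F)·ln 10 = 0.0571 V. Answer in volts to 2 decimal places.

+1.94 V

The Pt²⁺/Pt couple has the more positive E°, so it is the cathode; Zn²⁺/Zn is the anode.
E°cell = E°cat − E°an = +1.20 − (−0.77) = +1.97 V; n = 2.
The balanced reaction is Pt2+(aq) + Zn(s) → Pt(s) + Zn2+(aq), so Q = [Zn2+(aq)] / [Pt2+(aq)] = 14.5 and log Q = 1.161.
Applying E = E° − (RT ln10/nF)·log Q gives +1.97 − (0.0571/2)(1.161) = +1.94 V.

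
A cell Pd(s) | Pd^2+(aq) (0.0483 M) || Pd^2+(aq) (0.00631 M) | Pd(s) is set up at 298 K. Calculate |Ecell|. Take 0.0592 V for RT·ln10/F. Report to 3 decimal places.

0.026 V

For a concentration cell E°cell = 0, since both electrodes use the same couple.
The compartment with the higher Pd^2+(aq) concentration (0.0483 M) acts as the cathode; ions are reduced there and produced at the dilute (0.00631 M) anode.
With n = 2, Ecell = −(0.0592/2)·log([dilute]/[conc]) = −(0.0592/2)·log(0.00631/0.0483) = +0.026 V.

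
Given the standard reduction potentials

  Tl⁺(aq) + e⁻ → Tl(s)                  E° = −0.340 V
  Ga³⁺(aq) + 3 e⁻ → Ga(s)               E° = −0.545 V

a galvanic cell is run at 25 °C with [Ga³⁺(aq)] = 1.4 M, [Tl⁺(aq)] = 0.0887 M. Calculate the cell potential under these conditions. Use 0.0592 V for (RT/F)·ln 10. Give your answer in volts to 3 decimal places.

+0.140 V

The Tl⁺/Tl couple has the more positive E°, so it is the cathode; Ga³⁺/Ga is the anode.
E°cell = −0.340 − (−0.545) = +0.205 V, with n = 3 electrons transferred.
The balanced reaction is 3 Tl⁺(aq) + Ga(s) → 3 Tl(s) + Ga³⁺(aq), so Q = [Ga³⁺(aq)] / [Tl⁺(aq)]^3 = 2.01×10^3 and log Q = 3.302.
E = E° − (0.0592/n)·log Q = +0.205 − (0.0592/3)(3.302) = +0.140 V.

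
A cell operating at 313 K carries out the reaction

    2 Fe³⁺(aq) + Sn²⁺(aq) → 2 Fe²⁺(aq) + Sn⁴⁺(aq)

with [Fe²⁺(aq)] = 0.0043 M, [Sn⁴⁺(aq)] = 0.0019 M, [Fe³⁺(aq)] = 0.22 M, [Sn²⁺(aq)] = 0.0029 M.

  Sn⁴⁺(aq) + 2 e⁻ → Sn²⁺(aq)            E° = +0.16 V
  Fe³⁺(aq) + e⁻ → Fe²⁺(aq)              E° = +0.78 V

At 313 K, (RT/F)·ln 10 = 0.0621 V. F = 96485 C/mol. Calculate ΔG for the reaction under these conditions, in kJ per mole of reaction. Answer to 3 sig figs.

−141 kJ/mol

E°cell = +0.78 − (+0.16) = +0.62 V; the balanced reaction transfers n = 2 electrons.
Q = ([Fe²⁺(aq)]^2·[Sn⁴⁺(aq)]) / ([Fe³⁺(aq)]^2·[Sn²⁺(aq)]) = 0.00025, so log Q = −3.602 and E = +0.62 − (0.0621/2)(−3.602) = +0.7318 V.
Then ΔG = −nFE = −2 × 96485 × +0.7318 J/mol = −141 kJ/mol.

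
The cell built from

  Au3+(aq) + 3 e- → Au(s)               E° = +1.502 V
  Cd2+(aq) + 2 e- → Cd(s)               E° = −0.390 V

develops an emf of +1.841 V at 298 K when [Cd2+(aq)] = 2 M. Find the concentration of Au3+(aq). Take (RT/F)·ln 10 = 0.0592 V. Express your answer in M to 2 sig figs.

0.0074 M

The Au³⁺/Au couple has the larger reduction potential, so it is the cathode: E°cell = +1.502 − (−0.390) = +1.892 V and n = 6.
From the Nernst equation, log Q = n(E° − E)/0.0592 = 6·(+1.892 − (+1.841))/0.0592 = 5.169.
For 2 Au3+(aq) + 3 Cd(s) → 2 Au(s) + 3 Cd2+(aq), the reaction quotient is Q = [Cd2+(aq)]^3 / [Au3+(aq)]^2.
Solving for the unknown gives log [Au3+(aq)] = −2.133, so [Au3+(aq)] ≈ 0.0074 M.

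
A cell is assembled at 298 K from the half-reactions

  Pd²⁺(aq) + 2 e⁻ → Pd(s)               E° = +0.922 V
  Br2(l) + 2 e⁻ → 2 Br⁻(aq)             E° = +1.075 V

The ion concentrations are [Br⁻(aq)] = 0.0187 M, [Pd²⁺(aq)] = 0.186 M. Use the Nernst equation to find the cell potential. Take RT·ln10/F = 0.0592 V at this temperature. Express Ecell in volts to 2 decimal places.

+0.28 V

Br₂/Br⁻ is reduced (cathode, E° = +1.075 V) and Pd²⁺/Pd is oxidized (anode).
E°cell = E°cat − E°an = +1.075 − (+0.922) = +0.153 V; n = 2.
The balanced reaction is Br2(l) + Pd(s) → 2 Br⁻(aq) + Pd²⁺(aq), so Q = [Br⁻(aq)]^2·[Pd²⁺(aq)] = 6.5×10^−5 and log Q = −4.187.
Applying E = E° − (RT ln10/nF)·log Q gives +0.153 − (0.0592/2)(−4.187) = +0.28 V.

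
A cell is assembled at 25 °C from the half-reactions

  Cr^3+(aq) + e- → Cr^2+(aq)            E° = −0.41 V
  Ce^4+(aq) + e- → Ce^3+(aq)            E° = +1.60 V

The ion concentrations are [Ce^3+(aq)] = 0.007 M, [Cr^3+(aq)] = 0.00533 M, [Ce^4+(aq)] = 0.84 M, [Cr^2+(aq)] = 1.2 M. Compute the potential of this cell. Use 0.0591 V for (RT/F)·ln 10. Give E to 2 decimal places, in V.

+2.27 V

Ce⁴⁺/Ce³⁺ is reduced (cathode, E° = +1.60 V) and Cr³⁺/Cr²⁺ is oxidized (anode).
E°cell = +1.60 − (−0.41) = +2.01 V, with n = 1 electron transferred.
For the overall reaction Ce^4+(aq) + Cr^2+(aq) → Ce^3+(aq) + Cr^3+(aq), Q = ([Ce^3+(aq)]·[Cr^3+(aq)]) / ([Ce^4+(aq)]·[Cr^2+(aq)]) = 3.7×10^−5, giving log Q = −4.432.
Applying E = E° − (RT ln10/nF)·log Q gives +2.01 − (0.0591/1)(−4.432) = +2.27 V.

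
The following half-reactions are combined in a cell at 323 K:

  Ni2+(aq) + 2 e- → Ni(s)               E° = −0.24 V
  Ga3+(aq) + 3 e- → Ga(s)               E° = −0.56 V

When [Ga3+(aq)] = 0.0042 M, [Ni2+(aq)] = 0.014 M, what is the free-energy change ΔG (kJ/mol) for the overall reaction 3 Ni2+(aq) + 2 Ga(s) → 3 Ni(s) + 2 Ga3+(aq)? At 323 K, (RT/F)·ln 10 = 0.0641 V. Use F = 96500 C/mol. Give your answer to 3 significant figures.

The standard cell potential is −0.24 − (−0.56) = +0.32 V, with n = 6 electrons in the balanced equation.
The reaction quotient is [Ga3+(aq)]^2 / [Ni2+(aq)]^3 = 6.43; by Nernst, E = +0.32 − (0.0641/6)(0.808) = +0.3114 V.
ΔG = −nFE = −(6)(96500)(+0.3114) J/mol = −180 kJ/mol.

−180 kJ/mol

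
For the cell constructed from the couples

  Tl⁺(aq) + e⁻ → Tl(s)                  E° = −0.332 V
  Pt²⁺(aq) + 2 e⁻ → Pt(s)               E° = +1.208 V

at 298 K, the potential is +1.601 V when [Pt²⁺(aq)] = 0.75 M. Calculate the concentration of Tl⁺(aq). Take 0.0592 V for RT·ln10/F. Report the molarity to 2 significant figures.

0.081 M

With Pt²⁺/Pt at the cathode and Tl⁺/Tl at the anode, E°cell = +1.208 − (−0.332) = +1.540 V (n = 2).
From the Nernst equation, log Q = n(E° − E)/0.0592 = 2·(+1.540 − (+1.601))/0.0592 = −2.061.
The balanced reaction is Pt²⁺(aq) + 2 Tl(s) → Pt(s) + 2 Tl⁺(aq), so Q = [Tl⁺(aq)]^2 / [Pt²⁺(aq)].
Substituting the known concentrations and solving, log [Tl⁺(aq)] = −1.093 and [Tl⁺(aq)] = 0.081 M.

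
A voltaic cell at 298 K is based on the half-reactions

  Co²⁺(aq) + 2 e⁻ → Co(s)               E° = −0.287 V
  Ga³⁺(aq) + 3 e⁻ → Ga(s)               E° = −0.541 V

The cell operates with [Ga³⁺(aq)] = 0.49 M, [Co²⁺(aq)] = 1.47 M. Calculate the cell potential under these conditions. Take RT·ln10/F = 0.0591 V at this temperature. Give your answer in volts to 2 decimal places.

+0.27 V

The Co²⁺/Co couple has the more positive E°, so it is the cathode; Ga³⁺/Ga is the anode.
E°cell = −0.287 − (−0.541) = +0.254 V, with n = 6 electrons transferred.
The balanced reaction is 3 Co²⁺(aq) + 2 Ga(s) → 3 Co(s) + 2 Ga³⁺(aq), so Q = [Ga³⁺(aq)]^2 / [Co²⁺(aq)]^3 = 0.0756 and log Q = −1.122.
By the Nernst equation, E = +0.254 − (0.0591/6)·(−1.122) = +0.27 V.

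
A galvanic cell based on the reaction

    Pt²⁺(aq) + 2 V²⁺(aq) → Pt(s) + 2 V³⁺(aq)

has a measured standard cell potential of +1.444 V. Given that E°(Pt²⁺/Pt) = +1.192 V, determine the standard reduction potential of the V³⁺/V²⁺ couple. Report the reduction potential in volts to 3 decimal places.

−0.252 V

In the reaction as written the Pt²⁺/Pt couple is reduced (cathode) and V³⁺/V²⁺ is oxidized (anode), so E°cell = E°(Pt²⁺/Pt) − E°(V³⁺/V²⁺).
E°(V³⁺/V²⁺) = E°(cathode) − E°cell = +1.192 − (+1.444) = −0.252 V.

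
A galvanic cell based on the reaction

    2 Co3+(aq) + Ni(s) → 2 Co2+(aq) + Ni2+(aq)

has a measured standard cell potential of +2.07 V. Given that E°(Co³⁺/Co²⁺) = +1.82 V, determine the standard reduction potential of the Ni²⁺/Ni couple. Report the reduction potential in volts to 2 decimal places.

In the reaction as written the Co³⁺/Co²⁺ couple is reduced (cathode) and Ni²⁺/Ni is oxidized (anode), so E°cell = E°(Co³⁺/Co²⁺) − E°(Ni²⁺/Ni).
E°(Ni²⁺/Ni) = E°(cathode) − E°cell = +1.82 − (+2.07) = −0.25 V.

−0.25 V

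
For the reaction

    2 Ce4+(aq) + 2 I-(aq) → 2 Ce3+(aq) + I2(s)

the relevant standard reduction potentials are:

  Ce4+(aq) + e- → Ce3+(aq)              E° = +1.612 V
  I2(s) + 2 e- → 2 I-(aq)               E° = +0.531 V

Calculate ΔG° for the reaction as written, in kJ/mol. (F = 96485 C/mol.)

−209 kJ/mol

In the reaction as written Ce4+(aq) is reduced, so the Ce⁴⁺/Ce³⁺ couple is the cathode and I₂/I⁻ is the anode.
E°cell = +1.612 − (+0.531) = +1.081 V; balancing electrons gives n = 2.
ΔG° = −nFE°cell = −(2)(96485)(+1.081) J/mol = −209 kJ/mol.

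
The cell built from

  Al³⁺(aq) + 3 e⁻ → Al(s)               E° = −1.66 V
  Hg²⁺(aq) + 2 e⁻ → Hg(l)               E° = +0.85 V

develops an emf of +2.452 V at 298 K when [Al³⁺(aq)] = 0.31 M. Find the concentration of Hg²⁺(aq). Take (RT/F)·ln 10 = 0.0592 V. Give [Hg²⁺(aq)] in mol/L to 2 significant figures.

Hg²⁺/Hg is the cathode (higher E°); E°cell = +0.85 − (−1.66) = +2.51 V with n = 6.
Since E = E° − (0.0592/n)·log Q, log Q = n(E° − E)/0.0592 = 5.878.
The balanced reaction is 3 Hg²⁺(aq) + 2 Al(s) → 3 Hg(l) + 2 Al³⁺(aq), so Q = [Al³⁺(aq)]^2 / [Hg²⁺(aq)]^3.
Isolating [Hg²⁺(aq)] in Q = 10^{5.878} yields log [Hg²⁺(aq)] = −2.298, i.e. 0.0050 M.

0.0050 M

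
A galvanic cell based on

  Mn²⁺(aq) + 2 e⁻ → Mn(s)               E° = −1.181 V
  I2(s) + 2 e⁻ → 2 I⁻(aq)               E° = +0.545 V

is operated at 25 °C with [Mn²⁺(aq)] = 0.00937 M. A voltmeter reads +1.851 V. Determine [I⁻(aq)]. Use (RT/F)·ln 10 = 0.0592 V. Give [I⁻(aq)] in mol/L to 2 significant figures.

The I₂/I⁻ couple has the larger reduction potential, so it is the cathode: E°cell = +0.545 − (−1.181) = +1.726 V and n = 2.
Since E = E° − (0.0592/n)·log Q, log Q = n(E° − E)/0.0592 = −4.223.
The balanced reaction is I2(s) + Mn(s) → 2 I⁻(aq) + Mn²⁺(aq), so Q = [I⁻(aq)]^2·[Mn²⁺(aq)].
Isolating [I⁻(aq)] in Q = 10^{−4.223} yields log [I⁻(aq)] = −1.097, i.e. 0.080 M.

0.080 M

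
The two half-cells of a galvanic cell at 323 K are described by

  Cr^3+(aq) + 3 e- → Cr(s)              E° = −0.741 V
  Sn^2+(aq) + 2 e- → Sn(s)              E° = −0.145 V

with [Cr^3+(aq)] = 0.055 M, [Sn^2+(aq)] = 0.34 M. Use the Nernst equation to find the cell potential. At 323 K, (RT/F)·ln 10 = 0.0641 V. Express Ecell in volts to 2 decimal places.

Sn²⁺/Sn is reduced (cathode, E° = −0.145 V) and Cr³⁺/Cr is oxidized (anode).
E°cell = −0.145 − (−0.741) = +0.596 V, with n = 6 electrons transferred.
Balancing gives 3 Sn^2+(aq) + 2 Cr(s) → 3 Sn(s) + 2 Cr^3+(aq); hence Q = [Cr^3+(aq)]^2 / [Sn^2+(aq)]^3 = 0.077 (log Q = −1.114).
Applying E = E° − (RT ln10/nF)·log Q gives +0.596 − (0.0641/6)(−1.114) = +0.61 V.

+0.61 V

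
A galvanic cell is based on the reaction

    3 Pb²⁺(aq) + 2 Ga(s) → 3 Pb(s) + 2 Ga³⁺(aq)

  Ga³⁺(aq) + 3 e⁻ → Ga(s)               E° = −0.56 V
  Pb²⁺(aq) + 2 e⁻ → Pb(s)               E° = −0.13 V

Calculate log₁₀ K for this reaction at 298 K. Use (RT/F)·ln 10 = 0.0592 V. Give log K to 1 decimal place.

The Pb²⁺/Pb couple is reduced (cathode); E°cell = −0.13 − (−0.56) = +0.43 V with n = 6.
At equilibrium E = 0, so log K = nE°cell / 0.0592 = (6)(+0.43) / 0.0592 = 43.6.

log K = 43.6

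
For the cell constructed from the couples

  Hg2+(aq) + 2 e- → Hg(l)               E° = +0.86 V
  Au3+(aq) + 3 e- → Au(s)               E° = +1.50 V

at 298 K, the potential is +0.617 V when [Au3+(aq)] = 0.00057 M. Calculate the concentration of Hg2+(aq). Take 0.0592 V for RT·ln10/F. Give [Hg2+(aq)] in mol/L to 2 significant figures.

The Au³⁺/Au couple has the larger reduction potential, so it is the cathode: E°cell = +1.50 − (+0.86) = +0.64 V and n = 6.
Since E = E° − (0.0592/n)·log Q, log Q = n(E° − E)/0.0592 = 2.331.
The balanced reaction is 2 Au3+(aq) + 3 Hg(l) → 2 Au(s) + 3 Hg2+(aq), so Q = [Hg2+(aq)]^3 / [Au3+(aq)]^2.
Solving for the unknown gives log [Hg2+(aq)] = −1.386, so [Hg2+(aq)] ≈ 0.041 M.

0.041 M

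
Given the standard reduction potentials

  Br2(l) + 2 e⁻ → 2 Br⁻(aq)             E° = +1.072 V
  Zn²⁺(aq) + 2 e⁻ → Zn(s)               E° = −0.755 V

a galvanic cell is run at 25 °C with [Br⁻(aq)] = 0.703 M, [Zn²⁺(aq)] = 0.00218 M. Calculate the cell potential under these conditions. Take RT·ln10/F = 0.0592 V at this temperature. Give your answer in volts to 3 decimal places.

+1.915 V

Since E°(Br₂/Br⁻) > E°(Zn²⁺/Zn), Br₂/Br⁻ serves as the cathode.
E°cell = E°cat − E°an = +1.072 − (−0.755) = +1.827 V; n = 2.
The balanced reaction is Br2(l) + Zn(s) → 2 Br⁻(aq) + Zn²⁺(aq), so Q = [Br⁻(aq)]^2·[Zn²⁺(aq)] = 0.00108 and log Q = −2.968.
E = E° − (0.0592/n)·log Q = +1.827 − (0.0592/2)(−2.968) = +1.915 V.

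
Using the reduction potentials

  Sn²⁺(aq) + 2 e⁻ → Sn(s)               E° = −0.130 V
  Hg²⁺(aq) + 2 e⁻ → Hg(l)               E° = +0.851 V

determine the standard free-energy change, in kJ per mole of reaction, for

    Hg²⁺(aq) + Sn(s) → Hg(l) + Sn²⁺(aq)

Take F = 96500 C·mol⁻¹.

In the reaction as written Hg²⁺(aq) is reduced, so the Hg²⁺/Hg couple is the cathode and Sn²⁺/Sn is the anode.
E°cell = +0.851 − (−0.130) = +0.981 V; balancing electrons gives n = 2.
ΔG° = −nFE°cell = −(2)(96500)(+0.981) J/mol = −189 kJ/mol.

−189 kJ/mol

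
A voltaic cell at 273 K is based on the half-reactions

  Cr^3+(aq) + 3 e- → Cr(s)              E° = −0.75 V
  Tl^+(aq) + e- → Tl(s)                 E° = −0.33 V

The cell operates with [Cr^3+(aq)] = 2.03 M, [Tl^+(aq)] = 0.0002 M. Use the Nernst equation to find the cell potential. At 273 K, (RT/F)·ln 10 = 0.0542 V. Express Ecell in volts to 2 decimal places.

Tl⁺/Tl is reduced (cathode, E° = −0.33 V) and Cr³⁺/Cr is oxidized (anode).
E°cell = −0.33 − (−0.75) = +0.42 V, with n = 3 electrons transferred.
Balancing gives 3 Tl^+(aq) + Cr(s) → 3 Tl(s) + Cr^3+(aq); hence Q = [Cr^3+(aq)] / [Tl^+(aq)]^3 = 2.54×10^11 (log Q = 11.404).
By the Nernst equation, E = +0.42 − (0.0542/3)·(11.404) = +0.21 V.

+0.21 V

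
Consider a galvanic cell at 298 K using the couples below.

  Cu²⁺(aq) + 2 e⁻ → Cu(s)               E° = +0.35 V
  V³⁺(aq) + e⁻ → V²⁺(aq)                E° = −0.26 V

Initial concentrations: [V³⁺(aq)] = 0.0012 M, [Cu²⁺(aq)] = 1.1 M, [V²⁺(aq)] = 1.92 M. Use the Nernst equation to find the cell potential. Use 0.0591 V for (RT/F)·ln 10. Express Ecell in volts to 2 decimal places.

+0.80 V

Cu²⁺/Cu is reduced (cathode, E° = +0.35 V) and V³⁺/V²⁺ is oxidized (anode).
The standard potential is +0.35 − (−0.26) = +0.61 V and the balanced reaction transfers n = 2 electrons.
Balancing gives Cu²⁺(aq) + 2 V²⁺(aq) → Cu(s) + 2 V³⁺(aq); hence Q = [V³⁺(aq)]^2 / ([Cu²⁺(aq)]·[V²⁺(aq)]^2) = 3.55×10^−7 (log Q = −6.450).
Applying E = E° − (RT ln10/nF)·log Q gives +0.61 − (0.0591/2)(−6.450) = +0.80 V.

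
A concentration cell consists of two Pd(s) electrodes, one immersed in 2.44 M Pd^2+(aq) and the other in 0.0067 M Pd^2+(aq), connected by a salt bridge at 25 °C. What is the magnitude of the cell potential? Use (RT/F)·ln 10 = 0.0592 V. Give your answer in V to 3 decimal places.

0.076 V

For a concentration cell E°cell = 0, since both electrodes use the same couple.
The compartment with the higher Pd^2+(aq) concentration (2.44 M) acts as the cathode; ions are reduced there and produced at the dilute (0.0067 M) anode.
With n = 2, Ecell = −(0.0592/2)·log([dilute]/[conc]) = −(0.0592/2)·log(0.0067/2.44) = +0.076 V.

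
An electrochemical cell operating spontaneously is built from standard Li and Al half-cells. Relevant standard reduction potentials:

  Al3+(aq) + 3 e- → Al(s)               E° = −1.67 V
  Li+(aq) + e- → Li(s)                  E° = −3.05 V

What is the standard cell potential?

Of the two couples in this cell, the one with the more positive reduction potential is reduced at the cathode: here that is Al³⁺/Al (−1.67 V); Li⁺/Li (−3.05 V) is the anode.
E°cell = E°(cathode) − E°(anode) = −1.67 − (−3.05) = +1.38 V.

+1.38 V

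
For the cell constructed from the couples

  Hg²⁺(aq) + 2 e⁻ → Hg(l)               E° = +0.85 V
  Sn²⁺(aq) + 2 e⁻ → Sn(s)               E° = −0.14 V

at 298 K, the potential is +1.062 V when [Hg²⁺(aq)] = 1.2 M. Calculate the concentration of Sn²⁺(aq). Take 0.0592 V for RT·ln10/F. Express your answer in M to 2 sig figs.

0.0044 M

The Hg²⁺/Hg couple has the larger reduction potential, so it is the cathode: E°cell = +0.85 − (−0.14) = +0.99 V and n = 2.
Rearranging E = E° − (0.0592/n)·log Q gives log Q = 2(+0.99 − (+1.062))/0.0592 = −2.432.
Balancing electrons gives Hg²⁺(aq) + Sn(s) → Hg(l) + Sn²⁺(aq); thus Q = [Sn²⁺(aq)] / [Hg²⁺(aq)].
Isolating [Sn²⁺(aq)] in Q = 10^{−2.432} yields log [Sn²⁺(aq)] = −2.353, i.e. 0.0044 M.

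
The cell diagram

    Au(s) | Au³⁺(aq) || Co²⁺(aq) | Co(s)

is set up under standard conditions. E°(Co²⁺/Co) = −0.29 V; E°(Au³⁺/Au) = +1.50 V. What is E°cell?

−1.79 V

By convention the left-hand electrode in cell notation is the anode (oxidation) and the right-hand electrode is the cathode (reduction).
E°cell = E°(right) − E°(left) = −0.29 − (+1.50) = −1.79 V.
The negative sign shows that, as written, the cell would require an external voltage to drive the reaction.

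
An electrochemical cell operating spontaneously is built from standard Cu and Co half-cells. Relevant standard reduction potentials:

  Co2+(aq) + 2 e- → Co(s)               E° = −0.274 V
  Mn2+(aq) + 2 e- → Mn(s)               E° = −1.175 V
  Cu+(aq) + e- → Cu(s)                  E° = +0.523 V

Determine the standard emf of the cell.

The Cu⁺/Cu couple has the higher E°, so Cu ion is reduced (cathode) and Co is oxidized (anode).
E°cell = E°(cathode) − E°(anode) = +0.523 − (−0.274) = +0.797 V.

+0.797 V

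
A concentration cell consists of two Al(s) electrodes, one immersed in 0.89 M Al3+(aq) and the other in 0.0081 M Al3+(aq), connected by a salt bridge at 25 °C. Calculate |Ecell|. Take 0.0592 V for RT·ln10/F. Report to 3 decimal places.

For a concentration cell E°cell = 0, since both electrodes use the same couple.
The compartment with the higher Al3+(aq) concentration (0.89 M) acts as the cathode; ions are reduced there and produced at the dilute (0.0081 M) anode.
With n = 3, Ecell = −(0.0592/3)·log([dilute]/[conc]) = −(0.0592/3)·log(0.0081/0.89) = +0.040 V.

0.040 V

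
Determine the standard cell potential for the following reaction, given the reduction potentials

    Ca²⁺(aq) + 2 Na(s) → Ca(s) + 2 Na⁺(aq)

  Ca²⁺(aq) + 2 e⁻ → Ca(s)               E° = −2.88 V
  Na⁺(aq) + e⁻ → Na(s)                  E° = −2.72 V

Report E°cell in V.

In the reaction as written, Ca²⁺(aq) is reduced (cathode) and Na⁺(aq) is produced by oxidation at the anode.
E°cell = E°(cathode) − E°(anode) = −2.88 − (−2.72) = −0.16 V.
The negative E°cell means the reaction is non-spontaneous in the direction written.

−0.16 V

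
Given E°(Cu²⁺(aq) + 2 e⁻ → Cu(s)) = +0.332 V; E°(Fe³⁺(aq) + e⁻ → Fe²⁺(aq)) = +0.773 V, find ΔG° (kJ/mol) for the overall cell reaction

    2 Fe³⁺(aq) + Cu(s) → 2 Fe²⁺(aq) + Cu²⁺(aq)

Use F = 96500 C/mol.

−85.1 kJ/mol

In the reaction as written Fe³⁺(aq) is reduced, so the Fe³⁺/Fe²⁺ couple is the cathode and Cu²⁺/Cu is the anode.
E°cell = +0.773 − (+0.332) = +0.441 V; balancing electrons gives n = 2.
ΔG° = −nFE°cell = −(2)(96500)(+0.441) J/mol = −85.1 kJ/mol.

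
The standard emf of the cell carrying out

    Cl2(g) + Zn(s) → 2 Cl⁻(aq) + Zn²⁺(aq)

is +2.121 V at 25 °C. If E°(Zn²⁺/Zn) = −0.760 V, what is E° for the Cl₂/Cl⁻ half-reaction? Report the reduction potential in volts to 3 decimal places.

+1.361 V

In the reaction as written the Cl₂/Cl⁻ couple is reduced (cathode) and Zn²⁺/Zn is oxidized (anode), so E°cell = E°(Cl₂/Cl⁻) − E°(Zn²⁺/Zn).
E°(Cl₂/Cl⁻) = E°cell + E°(anode) = +2.121 + (−0.760) = +1.361 V.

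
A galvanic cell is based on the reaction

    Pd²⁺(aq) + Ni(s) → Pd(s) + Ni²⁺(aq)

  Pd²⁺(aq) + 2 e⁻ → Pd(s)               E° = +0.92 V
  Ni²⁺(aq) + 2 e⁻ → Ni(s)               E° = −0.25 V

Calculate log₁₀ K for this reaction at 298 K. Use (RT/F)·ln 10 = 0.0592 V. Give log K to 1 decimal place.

log K = 39.5

The Pd²⁺/Pd couple is reduced (cathode); E°cell = +0.92 − (−0.25) = +1.17 V with n = 2.
At equilibrium E = 0, so log K = nE°cell / 0.0592 = (2)(+1.17) / 0.0592 = 39.5.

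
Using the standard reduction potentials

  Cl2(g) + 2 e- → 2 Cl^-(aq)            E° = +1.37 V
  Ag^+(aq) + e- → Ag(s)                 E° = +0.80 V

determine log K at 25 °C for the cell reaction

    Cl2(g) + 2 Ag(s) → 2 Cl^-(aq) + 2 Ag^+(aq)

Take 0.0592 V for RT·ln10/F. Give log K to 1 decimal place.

log K = 19.3

The Cl₂/Cl⁻ couple is reduced (cathode); E°cell = +1.37 − (+0.80) = +0.57 V with n = 2.
At equilibrium E = 0, so log K = nE°cell / 0.0592 = (2)(+0.57) / 0.0592 = 19.3.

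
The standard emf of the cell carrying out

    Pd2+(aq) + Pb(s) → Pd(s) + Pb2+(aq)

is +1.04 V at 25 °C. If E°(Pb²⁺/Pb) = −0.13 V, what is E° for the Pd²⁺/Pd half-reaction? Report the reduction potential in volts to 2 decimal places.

+0.91 V

In the reaction as written the Pd²⁺/Pd couple is reduced (cathode) and Pb²⁺/Pb is oxidized (anode), so E°cell = E°(Pd²⁺/Pd) − E°(Pb²⁺/Pb).
E°(Pd²⁺/Pd) = E°cell + E°(anode) = +1.04 + (−0.13) = +0.91 V.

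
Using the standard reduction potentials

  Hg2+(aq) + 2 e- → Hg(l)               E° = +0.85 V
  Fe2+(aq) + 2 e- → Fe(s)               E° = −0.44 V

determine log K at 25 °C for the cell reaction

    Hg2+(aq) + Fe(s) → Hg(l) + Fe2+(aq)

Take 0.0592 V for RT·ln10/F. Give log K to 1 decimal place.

The Hg²⁺/Hg couple is reduced (cathode); E°cell = +0.85 − (−0.44) = +1.29 V with n = 2.
At equilibrium E = 0, so log K = nE°cell / 0.0592 = (2)(+1.29) / 0.0592 = 43.6.

log K = 43.6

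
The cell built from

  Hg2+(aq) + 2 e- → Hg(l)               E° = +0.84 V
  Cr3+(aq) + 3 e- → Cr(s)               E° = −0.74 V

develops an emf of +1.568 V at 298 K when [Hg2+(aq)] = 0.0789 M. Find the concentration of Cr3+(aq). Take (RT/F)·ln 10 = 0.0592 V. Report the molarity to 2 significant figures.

0.090 M

With Hg²⁺/Hg at the cathode and Cr³⁺/Cr at the anode, E°cell = +0.84 − (−0.74) = +1.58 V (n = 6).
Rearranging E = E° − (0.0592/n)·log Q gives log Q = 6(+1.58 − (+1.568))/0.0592 = 1.216.
The balanced reaction is 3 Hg2+(aq) + 2 Cr(s) → 3 Hg(l) + 2 Cr3+(aq), so Q = [Cr3+(aq)]^2 / [Hg2+(aq)]^3.
Substituting the known concentrations and solving, log [Cr3+(aq)] = −1.046 and [Cr3+(aq)] = 0.090 M.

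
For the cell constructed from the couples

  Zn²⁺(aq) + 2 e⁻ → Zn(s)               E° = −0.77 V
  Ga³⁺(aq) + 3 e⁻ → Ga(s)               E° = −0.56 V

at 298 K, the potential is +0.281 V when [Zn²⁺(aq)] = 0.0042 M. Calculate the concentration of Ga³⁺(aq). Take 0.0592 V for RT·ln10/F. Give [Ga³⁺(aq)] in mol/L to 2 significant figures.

1.1 M

The Ga³⁺/Ga couple has the larger reduction potential, so it is the cathode: E°cell = −0.56 − (−0.77) = +0.21 V and n = 6.
From the Nernst equation, log Q = n(E° − E)/0.0592 = 6·(+0.21 − (+0.281))/0.0592 = −7.196.
For 2 Ga³⁺(aq) + 3 Zn(s) → 2 Ga(s) + 3 Zn²⁺(aq), the reaction quotient is Q = [Zn²⁺(aq)]^3 / [Ga³⁺(aq)]^2.
Solving for the unknown gives log [Ga³⁺(aq)] = 0.033, so [Ga³⁺(aq)] ≈ 1.1 M.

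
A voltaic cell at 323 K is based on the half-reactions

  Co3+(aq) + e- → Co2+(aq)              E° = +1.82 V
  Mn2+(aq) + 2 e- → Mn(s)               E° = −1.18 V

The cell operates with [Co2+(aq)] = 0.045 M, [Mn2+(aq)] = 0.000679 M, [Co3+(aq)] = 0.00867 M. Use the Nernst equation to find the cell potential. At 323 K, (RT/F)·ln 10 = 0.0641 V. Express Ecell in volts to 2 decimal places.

+3.06 V

Co³⁺/Co²⁺ is reduced (cathode, E° = +1.82 V) and Mn²⁺/Mn is oxidized (anode).
E°cell = E°cat − E°an = +1.82 − (−1.18) = +3.00 V; n = 2.
Balancing gives 2 Co3+(aq) + Mn(s) → 2 Co2+(aq) + Mn2+(aq); hence Q = ([Co2+(aq)]^2·[Mn2+(aq)]) / [Co3+(aq)]^2 = 0.0183 (log Q = −1.738).
By the Nernst equation, E = +3.00 − (0.0641/2)·(−1.738) = +3.06 V.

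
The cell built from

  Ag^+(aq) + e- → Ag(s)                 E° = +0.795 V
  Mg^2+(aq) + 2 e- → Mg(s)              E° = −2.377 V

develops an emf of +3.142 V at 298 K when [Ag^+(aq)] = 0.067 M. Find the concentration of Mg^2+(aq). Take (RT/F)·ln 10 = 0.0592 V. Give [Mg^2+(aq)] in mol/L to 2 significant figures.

With Ag⁺/Ag at the cathode and Mg²⁺/Mg at the anode, E°cell = +0.795 − (−2.377) = +3.172 V (n = 2).
Rearranging E = E° − (0.0592/n)·log Q gives log Q = 2(+3.172 − (+3.142))/0.0592 = 1.014.
The balanced reaction is 2 Ag^+(aq) + Mg(s) → 2 Ag(s) + Mg^2+(aq), so Q = [Mg^2+(aq)] / [Ag^+(aq)]^2.
Isolating [Mg^2+(aq)] in Q = 10^{1.014} yields log [Mg^2+(aq)] = −1.334, i.e. 0.046 M.

0.046 M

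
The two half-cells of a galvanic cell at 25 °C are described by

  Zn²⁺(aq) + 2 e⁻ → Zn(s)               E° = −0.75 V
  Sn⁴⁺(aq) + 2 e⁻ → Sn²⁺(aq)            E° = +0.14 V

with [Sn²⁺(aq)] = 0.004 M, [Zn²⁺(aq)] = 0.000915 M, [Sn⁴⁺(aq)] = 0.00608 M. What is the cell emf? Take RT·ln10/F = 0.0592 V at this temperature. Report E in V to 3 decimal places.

Sn⁴⁺/Sn²⁺ is reduced (cathode, E° = +0.14 V) and Zn²⁺/Zn is oxidized (anode).
E°cell = E°cat − E°an = +0.14 − (−0.75) = +0.89 V; n = 2.
For the overall reaction Sn⁴⁺(aq) + Zn(s) → Sn²⁺(aq) + Zn²⁺(aq), Q = ([Sn²⁺(aq)]·[Zn²⁺(aq)]) / [Sn⁴⁺(aq)] = 0.000602, giving log Q = −3.220.
By the Nernst equation, E = +0.89 − (0.0592/2)·(−3.220) = +0.985 V.

+0.985 V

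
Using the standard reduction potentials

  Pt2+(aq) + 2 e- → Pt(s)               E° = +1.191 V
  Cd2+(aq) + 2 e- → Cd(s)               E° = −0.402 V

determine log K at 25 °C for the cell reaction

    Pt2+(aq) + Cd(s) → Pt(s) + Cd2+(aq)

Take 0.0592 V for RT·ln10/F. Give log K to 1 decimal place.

log K = 53.8

The Pt²⁺/Pt couple is reduced (cathode); E°cell = +1.191 − (−0.402) = +1.593 V with n = 2.
At equilibrium E = 0, so log K = nE°cell / 0.0592 = (2)(+1.593) / 0.0592 = 53.8.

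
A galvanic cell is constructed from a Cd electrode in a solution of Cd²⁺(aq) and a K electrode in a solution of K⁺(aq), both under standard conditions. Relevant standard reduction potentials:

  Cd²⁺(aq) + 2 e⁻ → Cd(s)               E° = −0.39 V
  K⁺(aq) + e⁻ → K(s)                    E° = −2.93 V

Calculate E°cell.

+2.54 V

The Cd²⁺/Cd couple has the higher E°, so Cd ion is reduced (cathode) and K is oxidized (anode).
E°cell = E°(cathode) − E°(anode) = −0.39 − (−2.93) = +2.54 V.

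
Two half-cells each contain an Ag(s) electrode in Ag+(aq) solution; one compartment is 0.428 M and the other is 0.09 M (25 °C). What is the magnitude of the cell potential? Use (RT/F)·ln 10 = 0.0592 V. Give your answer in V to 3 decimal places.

For a concentration cell E°cell = 0, since both electrodes use the same couple.
The compartment with the higher Ag+(aq) concentration (0.428 M) acts as the cathode; ions are reduced there and produced at the dilute (0.09 M) anode.
With n = 1, Ecell = −(0.0592/1)·log([dilute]/[conc]) = −(0.0592/1)·log(0.09/0.428) = +0.040 V.

0.040 V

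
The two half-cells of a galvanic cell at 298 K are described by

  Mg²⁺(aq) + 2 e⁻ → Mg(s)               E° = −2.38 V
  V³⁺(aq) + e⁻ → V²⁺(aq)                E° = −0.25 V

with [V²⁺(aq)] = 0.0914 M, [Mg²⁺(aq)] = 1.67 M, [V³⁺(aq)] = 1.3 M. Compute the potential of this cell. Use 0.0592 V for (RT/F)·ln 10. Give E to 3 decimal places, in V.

+2.192 V

V³⁺/V²⁺ is reduced (cathode, E° = −0.25 V) and Mg²⁺/Mg is oxidized (anode).
The standard potential is −0.25 − (−2.38) = +2.13 V and the balanced reaction transfers n = 2 electrons.
The balanced reaction is 2 V³⁺(aq) + Mg(s) → 2 V²⁺(aq) + Mg²⁺(aq), so Q = ([V²⁺(aq)]^2·[Mg²⁺(aq)]) / [V³⁺(aq)]^2 = 0.00826 and log Q = −2.083.
E = E° − (0.0592/n)·log Q = +2.13 − (0.0592/2)(−2.083) = +2.192 V.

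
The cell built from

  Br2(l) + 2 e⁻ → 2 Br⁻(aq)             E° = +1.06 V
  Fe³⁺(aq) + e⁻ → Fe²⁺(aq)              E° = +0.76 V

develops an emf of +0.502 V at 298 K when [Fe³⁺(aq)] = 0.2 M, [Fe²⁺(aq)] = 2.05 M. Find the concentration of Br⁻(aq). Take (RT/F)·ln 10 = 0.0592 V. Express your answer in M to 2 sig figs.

Br₂/Br⁻ is the cathode (higher E°); E°cell = +1.06 − (+0.76) = +0.30 V with n = 2.
Since E = E° − (0.0592/n)·log Q, log Q = n(E° − E)/0.0592 = −6.824.
Balancing electrons gives Br2(l) + 2 Fe²⁺(aq) → 2 Br⁻(aq) + 2 Fe³⁺(aq); thus Q = ([Br⁻(aq)]^2·[Fe³⁺(aq)]^2) / [Fe²⁺(aq)]^2.
Solving for the unknown gives log [Br⁻(aq)] = −2.401, so [Br⁻(aq)] ≈ 0.0040 M.

0.0040 M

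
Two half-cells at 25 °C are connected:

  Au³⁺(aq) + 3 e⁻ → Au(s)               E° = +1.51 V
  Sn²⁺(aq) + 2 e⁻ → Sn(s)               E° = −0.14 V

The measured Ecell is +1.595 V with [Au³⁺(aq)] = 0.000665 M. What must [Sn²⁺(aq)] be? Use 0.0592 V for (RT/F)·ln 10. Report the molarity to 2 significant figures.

0.55 M

Au³⁺/Au is the cathode (higher E°); E°cell = +1.51 − (−0.14) = +1.65 V with n = 6.
Since E = E° − (0.0592/n)·log Q, log Q = n(E° − E)/0.0592 = 5.574.
The balanced reaction is 2 Au³⁺(aq) + 3 Sn(s) → 2 Au(s) + 3 Sn²⁺(aq), so Q = [Sn²⁺(aq)]^3 / [Au³⁺(aq)]^2.
Substituting the known concentrations and solving, log [Sn²⁺(aq)] = −0.260 and [Sn²⁺(aq)] = 0.55 M.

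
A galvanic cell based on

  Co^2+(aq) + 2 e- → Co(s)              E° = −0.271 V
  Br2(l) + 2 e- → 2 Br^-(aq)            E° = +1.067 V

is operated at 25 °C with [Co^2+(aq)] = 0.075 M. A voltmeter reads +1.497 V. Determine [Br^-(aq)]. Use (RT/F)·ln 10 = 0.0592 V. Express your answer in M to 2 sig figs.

With Br₂/Br⁻ at the cathode and Co²⁺/Co at the anode, E°cell = +1.067 − (−0.271) = +1.338 V (n = 2).
From the Nernst equation, log Q = n(E° − E)/0.0592 = 2·(+1.338 − (+1.497))/0.0592 = −5.372.
For Br2(l) + Co(s) → 2 Br^-(aq) + Co^2+(aq), the reaction quotient is Q = [Br^-(aq)]^2·[Co^2+(aq)].
Isolating [Br^-(aq)] in Q = 10^{−5.372} yields log [Br^-(aq)] = −2.124, i.e. 0.0075 M.

0.0075 M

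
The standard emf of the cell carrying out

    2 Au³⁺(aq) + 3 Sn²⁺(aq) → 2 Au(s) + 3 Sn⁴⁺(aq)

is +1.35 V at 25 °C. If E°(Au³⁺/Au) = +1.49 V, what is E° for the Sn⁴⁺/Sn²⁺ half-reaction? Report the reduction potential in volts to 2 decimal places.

In the reaction as written the Au³⁺/Au couple is reduced (cathode) and Sn⁴⁺/Sn²⁺ is oxidized (anode), so E°cell = E°(Au³⁺/Au) − E°(Sn⁴⁺/Sn²⁺).
E°(Sn⁴⁺/Sn²⁺) = E°(cathode) − E°cell = +1.49 − (+1.35) = +0.14 V.

+0.14 V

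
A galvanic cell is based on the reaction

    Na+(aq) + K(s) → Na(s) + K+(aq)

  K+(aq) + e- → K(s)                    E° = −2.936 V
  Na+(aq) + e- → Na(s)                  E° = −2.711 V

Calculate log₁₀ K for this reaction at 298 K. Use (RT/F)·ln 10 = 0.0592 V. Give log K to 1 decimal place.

The Na⁺/Na couple is reduced (cathode); E°cell = −2.711 − (−2.936) = +0.225 V with n = 1.
At equilibrium E = 0, so log K = nE°cell / 0.0592 = (1)(+0.225) / 0.0592 = 3.8.

log K = 3.8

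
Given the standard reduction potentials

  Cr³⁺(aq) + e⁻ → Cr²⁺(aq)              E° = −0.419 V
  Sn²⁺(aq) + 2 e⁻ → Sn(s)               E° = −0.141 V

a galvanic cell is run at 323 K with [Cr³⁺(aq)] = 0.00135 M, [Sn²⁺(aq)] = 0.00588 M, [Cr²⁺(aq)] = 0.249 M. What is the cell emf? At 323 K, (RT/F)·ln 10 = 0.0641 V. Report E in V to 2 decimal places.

+0.35 V

The Sn²⁺/Sn couple has the more positive E°, so it is the cathode; Cr³⁺/Cr²⁺ is the anode.
E°cell = E°cat − E°an = −0.141 − (−0.419) = +0.278 V; n = 2.
The balanced reaction is Sn²⁺(aq) + 2 Cr²⁺(aq) → Sn(s) + 2 Cr³⁺(aq), so Q = [Cr³⁺(aq)]^2 / ([Sn²⁺(aq)]·[Cr²⁺(aq)]^2) = 0.005 and log Q = −2.301.
By the Nernst equation, E = +0.278 − (0.0641/2)·(−2.301) = +0.35 V.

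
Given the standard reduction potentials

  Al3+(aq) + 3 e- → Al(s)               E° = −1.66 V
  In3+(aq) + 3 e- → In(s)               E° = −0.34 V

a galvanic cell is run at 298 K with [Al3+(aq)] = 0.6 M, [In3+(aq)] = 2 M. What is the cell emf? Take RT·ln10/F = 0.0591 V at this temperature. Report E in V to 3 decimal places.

Since E°(In³⁺/In) > E°(Al³⁺/Al), In³⁺/In serves as the cathode.
E°cell = −0.34 − (−1.66) = +1.32 V, with n = 3 electrons transferred.
The balanced reaction is In3+(aq) + Al(s) → In(s) + Al3+(aq), so Q = [Al3+(aq)] / [In3+(aq)] = 0.3 and log Q = −0.523.
E = E° − (0.0591/n)·log Q = +1.32 − (0.0591/3)(−0.523) = +1.330 V.

+1.330 V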